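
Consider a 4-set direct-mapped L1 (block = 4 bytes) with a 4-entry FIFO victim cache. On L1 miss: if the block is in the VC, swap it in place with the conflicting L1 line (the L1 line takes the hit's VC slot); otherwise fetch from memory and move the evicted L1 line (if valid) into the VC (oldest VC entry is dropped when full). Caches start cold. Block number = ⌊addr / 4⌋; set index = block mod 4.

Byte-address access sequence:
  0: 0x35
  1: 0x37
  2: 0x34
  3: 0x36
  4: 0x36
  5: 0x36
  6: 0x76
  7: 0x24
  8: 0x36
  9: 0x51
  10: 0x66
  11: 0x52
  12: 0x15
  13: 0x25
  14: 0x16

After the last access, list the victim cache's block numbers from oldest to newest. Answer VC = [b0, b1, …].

VC = [9, 29, 13, 25]

#0 0x35→b13/s1 MISS; vc=[]
#1 0x37→b13/s1 L1-HIT; vc=[]
#2 0x34→b13/s1 L1-HIT; vc=[]
#3 0x36→b13/s1 L1-HIT; vc=[]
#4 0x36→b13/s1 L1-HIT; vc=[]
#5 0x36→b13/s1 L1-HIT; vc=[]
#6 0x76→b29/s1 MISS; vc=[13]
#7 0x24→b9/s1 MISS; vc=[13,29]
#8 0x36→b13/s1 VC-HIT; vc=[9,29]
#9 0x51→b20/s0 MISS; vc=[9,29]
#10 0x66→b25/s1 MISS; vc=[9,29,13]
#11 0x52→b20/s0 L1-HIT; vc=[9,29,13]
#12 0x15→b5/s1 MISS; vc=[9,29,13,25]
#13 0x25→b9/s1 VC-HIT; vc=[5,29,13,25]
#14 0x16→b5/s1 VC-HIT; vc=[9,29,13,25]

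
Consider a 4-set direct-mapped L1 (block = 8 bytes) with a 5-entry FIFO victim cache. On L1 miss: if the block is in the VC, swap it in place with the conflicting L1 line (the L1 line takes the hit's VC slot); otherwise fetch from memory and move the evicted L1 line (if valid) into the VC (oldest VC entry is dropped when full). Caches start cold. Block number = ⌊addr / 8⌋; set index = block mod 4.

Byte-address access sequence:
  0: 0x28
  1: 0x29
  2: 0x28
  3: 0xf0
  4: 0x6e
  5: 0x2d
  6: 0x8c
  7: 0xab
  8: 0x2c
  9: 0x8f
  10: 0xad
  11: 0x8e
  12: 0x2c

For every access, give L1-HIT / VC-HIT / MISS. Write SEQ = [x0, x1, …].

SEQ = [MISS, L1-HIT, L1-HIT, MISS, MISS, VC-HIT, MISS, MISS, VC-HIT, VC-HIT, VC-HIT, VC-HIT, VC-HIT]

#0 0x28→b5/s1 MISS; vc=[]
#1 0x29→b5/s1 L1-HIT; vc=[]
#2 0x28→b5/s1 L1-HIT; vc=[]
#3 0xf0→b30/s2 MISS; vc=[]
#4 0x6e→b13/s1 MISS; vc=[5]
#5 0x2d→b5/s1 VC-HIT; vc=[13]
#6 0x8c→b17/s1 MISS; vc=[13,5]
#7 0xab→b21/s1 MISS; vc=[13,5,17]
#8 0x2c→b5/s1 VC-HIT; vc=[13,21,17]
#9 0x8f→b17/s1 VC-HIT; vc=[13,21,5]
#10 0xad→b21/s1 VC-HIT; vc=[13,17,5]
#11 0x8e→b17/s1 VC-HIT; vc=[13,21,5]
#12 0x2c→b5/s1 VC-HIT; vc=[13,21,17]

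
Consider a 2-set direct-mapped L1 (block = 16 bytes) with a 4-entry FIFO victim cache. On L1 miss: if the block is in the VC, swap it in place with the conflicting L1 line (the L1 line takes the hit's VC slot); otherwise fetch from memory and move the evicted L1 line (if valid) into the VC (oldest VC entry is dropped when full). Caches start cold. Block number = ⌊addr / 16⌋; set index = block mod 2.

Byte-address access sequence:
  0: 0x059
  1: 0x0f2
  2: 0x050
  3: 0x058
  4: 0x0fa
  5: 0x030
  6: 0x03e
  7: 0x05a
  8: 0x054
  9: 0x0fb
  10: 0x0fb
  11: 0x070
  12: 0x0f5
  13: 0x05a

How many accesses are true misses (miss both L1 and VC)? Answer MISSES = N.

  [0] addr=0x59 blk=5 s=1: MISS | VC []
  [1] addr=0xf2 blk=15 s=1: MISS | VC [5]
  [2] addr=0x50 blk=5 s=1: VC-HIT | VC [15]
  [3] addr=0x58 blk=5 s=1: L1-HIT | VC [15]
  [4] addr=0xfa blk=15 s=1: VC-HIT | VC [5]
  [5] addr=0x30 blk=3 s=1: MISS | VC [5, 15]
  [6] addr=0x3e blk=3 s=1: L1-HIT | VC [5, 15]
  [7] addr=0x5a blk=5 s=1: VC-HIT | VC [3, 15]
  [8] addr=0x54 blk=5 s=1: L1-HIT | VC [3, 15]
  [9] addr=0xfb blk=15 s=1: VC-HIT | VC [3, 5]
  [10] addr=0xfb blk=15 s=1: L1-HIT | VC [3, 5]
  [11] addr=0x70 blk=7 s=1: MISS | VC [3, 5, 15]
  [12] addr=0xf5 blk=15 s=1: VC-HIT | VC [3, 5, 7]
  [13] addr=0x5a blk=5 s=1: VC-HIT | VC [3, 15, 7]

MISSES = 4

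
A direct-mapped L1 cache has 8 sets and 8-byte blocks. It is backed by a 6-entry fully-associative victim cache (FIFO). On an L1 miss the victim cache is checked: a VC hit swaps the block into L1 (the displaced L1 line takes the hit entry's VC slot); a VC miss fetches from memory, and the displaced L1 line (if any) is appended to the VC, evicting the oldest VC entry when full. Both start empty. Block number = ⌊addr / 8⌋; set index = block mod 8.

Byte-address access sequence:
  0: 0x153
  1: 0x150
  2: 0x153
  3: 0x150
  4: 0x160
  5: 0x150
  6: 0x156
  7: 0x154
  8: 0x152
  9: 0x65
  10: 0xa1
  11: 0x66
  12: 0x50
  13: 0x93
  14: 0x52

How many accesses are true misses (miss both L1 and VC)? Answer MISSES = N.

MISSES = 6

#0 0x153→b42/s2 MISS; vc=[]
#1 0x150→b42/s2 L1-HIT; vc=[]
#2 0x153→b42/s2 L1-HIT; vc=[]
#3 0x150→b42/s2 L1-HIT; vc=[]
#4 0x160→b44/s4 MISS; vc=[]
#5 0x150→b42/s2 L1-HIT; vc=[]
#6 0x156→b42/s2 L1-HIT; vc=[]
#7 0x154→b42/s2 L1-HIT; vc=[]
#8 0x152→b42/s2 L1-HIT; vc=[]
#9 0x65→b12/s4 MISS; vc=[44]
#10 0xa1→b20/s4 MISS; vc=[44,12]
#11 0x66→b12/s4 VC-HIT; vc=[44,20]
#12 0x50→b10/s2 MISS; vc=[44,20,42]
#13 0x93→b18/s2 MISS; vc=[44,20,42,10]
#14 0x52→b10/s2 VC-HIT; vc=[44,20,42,18]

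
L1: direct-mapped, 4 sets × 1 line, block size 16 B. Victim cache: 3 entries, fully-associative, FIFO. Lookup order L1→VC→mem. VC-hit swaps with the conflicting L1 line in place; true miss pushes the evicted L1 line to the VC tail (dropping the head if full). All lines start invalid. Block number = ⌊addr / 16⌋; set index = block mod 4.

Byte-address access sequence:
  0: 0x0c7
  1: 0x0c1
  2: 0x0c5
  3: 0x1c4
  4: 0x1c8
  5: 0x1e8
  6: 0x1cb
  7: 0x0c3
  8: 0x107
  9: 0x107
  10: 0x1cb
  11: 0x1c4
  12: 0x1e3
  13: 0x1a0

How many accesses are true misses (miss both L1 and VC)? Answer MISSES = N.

MISSES = 5

0: 0xc7 (blk 12, set 0) → MISS  vc=[]
1: 0xc1 (blk 12, set 0) → L1-HIT  vc=[]
2: 0xc5 (blk 12, set 0) → L1-HIT  vc=[]
3: 0x1c4 (blk 28, set 0) → MISS  vc=[12]
4: 0x1c8 (blk 28, set 0) → L1-HIT  vc=[12]
5: 0x1e8 (blk 30, set 2) → MISS  vc=[12]
6: 0x1cb (blk 28, set 0) → L1-HIT  vc=[12]
7: 0xc3 (blk 12, set 0) → VC-HIT  vc=[28]
8: 0x107 (blk 16, set 0) → MISS  vc=[28, 12]
9: 0x107 (blk 16, set 0) → L1-HIT  vc=[28, 12]
10: 0x1cb (blk 28, set 0) → VC-HIT  vc=[16, 12]
11: 0x1c4 (blk 28, set 0) → L1-HIT  vc=[16, 12]
12: 0x1e3 (blk 30, set 2) → L1-HIT  vc=[16, 12]
13: 0x1a0 (blk 26, set 2) → MISS  vc=[16, 12, 30]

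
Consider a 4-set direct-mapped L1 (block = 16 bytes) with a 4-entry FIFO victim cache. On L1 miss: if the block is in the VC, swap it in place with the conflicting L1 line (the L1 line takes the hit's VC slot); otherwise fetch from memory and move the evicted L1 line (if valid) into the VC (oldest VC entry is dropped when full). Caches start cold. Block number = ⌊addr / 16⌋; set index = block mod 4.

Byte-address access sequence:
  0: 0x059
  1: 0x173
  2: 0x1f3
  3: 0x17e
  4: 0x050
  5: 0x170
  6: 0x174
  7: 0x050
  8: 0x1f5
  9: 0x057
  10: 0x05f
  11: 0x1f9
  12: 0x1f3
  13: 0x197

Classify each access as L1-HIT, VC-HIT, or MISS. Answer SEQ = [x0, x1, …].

#0 0x59→b5/s1 MISS; vc=[]
#1 0x173→b23/s3 MISS; vc=[]
#2 0x1f3→b31/s3 MISS; vc=[23]
#3 0x17e→b23/s3 VC-HIT; vc=[31]
#4 0x50→b5/s1 L1-HIT; vc=[31]
#5 0x170→b23/s3 L1-HIT; vc=[31]
#6 0x174→b23/s3 L1-HIT; vc=[31]
#7 0x50→b5/s1 L1-HIT; vc=[31]
#8 0x1f5→b31/s3 VC-HIT; vc=[23]
#9 0x57→b5/s1 L1-HIT; vc=[23]
#10 0x5f→b5/s1 L1-HIT; vc=[23]
#11 0x1f9→b31/s3 L1-HIT; vc=[23]
#12 0x1f3→b31/s3 L1-HIT; vc=[23]
#13 0x197→b25/s1 MISS; vc=[23,5]

SEQ = [MISS, MISS, MISS, VC-HIT, L1-HIT, L1-HIT, L1-HIT, L1-HIT, VC-HIT, L1-HIT, L1-HIT, L1-HIT, L1-HIT, MISS]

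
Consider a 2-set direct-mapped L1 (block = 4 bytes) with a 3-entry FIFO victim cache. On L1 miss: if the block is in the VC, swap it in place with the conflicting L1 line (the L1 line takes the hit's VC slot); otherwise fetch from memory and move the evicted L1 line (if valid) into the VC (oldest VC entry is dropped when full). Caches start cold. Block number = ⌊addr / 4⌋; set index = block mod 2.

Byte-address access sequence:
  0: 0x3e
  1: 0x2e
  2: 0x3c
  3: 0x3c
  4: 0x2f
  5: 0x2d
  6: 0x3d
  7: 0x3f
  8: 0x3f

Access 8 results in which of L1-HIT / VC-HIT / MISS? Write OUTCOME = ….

0: 0x3e (blk 15, set 1) → MISS  vc=[]
1: 0x2e (blk 11, set 1) → MISS  vc=[15]
2: 0x3c (blk 15, set 1) → VC-HIT  vc=[11]
3: 0x3c (blk 15, set 1) → L1-HIT  vc=[11]
4: 0x2f (blk 11, set 1) → VC-HIT  vc=[15]
5: 0x2d (blk 11, set 1) → L1-HIT  vc=[15]
6: 0x3d (blk 15, set 1) → VC-HIT  vc=[11]
7: 0x3f (blk 15, set 1) → L1-HIT  vc=[11]
8: 0x3f (blk 15, set 1) → L1-HIT  vc=[11]

OUTCOME = L1-HIT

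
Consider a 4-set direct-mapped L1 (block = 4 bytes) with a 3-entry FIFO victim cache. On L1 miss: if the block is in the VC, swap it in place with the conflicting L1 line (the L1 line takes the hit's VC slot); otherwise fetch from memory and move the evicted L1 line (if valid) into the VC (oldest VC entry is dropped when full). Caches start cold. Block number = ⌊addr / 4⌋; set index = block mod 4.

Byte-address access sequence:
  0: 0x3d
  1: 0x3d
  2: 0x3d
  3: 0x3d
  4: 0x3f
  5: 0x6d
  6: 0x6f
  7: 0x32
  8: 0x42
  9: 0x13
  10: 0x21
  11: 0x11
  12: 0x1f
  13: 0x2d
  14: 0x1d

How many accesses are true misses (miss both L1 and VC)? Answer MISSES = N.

MISSES = 8

0: 0x3d (blk 15, set 3) → MISS  vc=[]
1: 0x3d (blk 15, set 3) → L1-HIT  vc=[]
2: 0x3d (blk 15, set 3) → L1-HIT  vc=[]
3: 0x3d (blk 15, set 3) → L1-HIT  vc=[]
4: 0x3f (blk 15, set 3) → L1-HIT  vc=[]
5: 0x6d (blk 27, set 3) → MISS  vc=[15]
6: 0x6f (blk 27, set 3) → L1-HIT  vc=[15]
7: 0x32 (blk 12, set 0) → MISS  vc=[15]
8: 0x42 (blk 16, set 0) → MISS  vc=[15, 12]
9: 0x13 (blk 4, set 0) → MISS  vc=[15, 12, 16]
10: 0x21 (blk 8, set 0) → MISS  vc=[12, 16, 4]
11: 0x11 (blk 4, set 0) → VC-HIT  vc=[12, 16, 8]
12: 0x1f (blk 7, set 3) → MISS  vc=[16, 8, 27]
13: 0x2d (blk 11, set 3) → MISS  vc=[8, 27, 7]
14: 0x1d (blk 7, set 3) → VC-HIT  vc=[8, 27, 11]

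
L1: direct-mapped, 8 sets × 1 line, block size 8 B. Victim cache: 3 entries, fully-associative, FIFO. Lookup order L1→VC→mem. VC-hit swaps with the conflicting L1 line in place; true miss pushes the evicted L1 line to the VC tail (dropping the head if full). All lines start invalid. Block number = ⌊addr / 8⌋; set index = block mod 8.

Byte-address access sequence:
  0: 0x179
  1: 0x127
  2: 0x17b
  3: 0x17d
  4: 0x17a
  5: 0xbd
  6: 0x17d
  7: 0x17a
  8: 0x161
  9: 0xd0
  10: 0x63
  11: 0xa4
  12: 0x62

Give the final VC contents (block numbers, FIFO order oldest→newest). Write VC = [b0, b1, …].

0: 0x179 (blk 47, set 7) → MISS  vc=[]
1: 0x127 (blk 36, set 4) → MISS  vc=[]
2: 0x17b (blk 47, set 7) → L1-HIT  vc=[]
3: 0x17d (blk 47, set 7) → L1-HIT  vc=[]
4: 0x17a (blk 47, set 7) → L1-HIT  vc=[]
5: 0xbd (blk 23, set 7) → MISS  vc=[47]
6: 0x17d (blk 47, set 7) → VC-HIT  vc=[23]
7: 0x17a (blk 47, set 7) → L1-HIT  vc=[23]
8: 0x161 (blk 44, set 4) → MISS  vc=[23, 36]
9: 0xd0 (blk 26, set 2) → MISS  vc=[23, 36]
10: 0x63 (blk 12, set 4) → MISS  vc=[23, 36, 44]
11: 0xa4 (blk 20, set 4) → MISS  vc=[36, 44, 12]
12: 0x62 (blk 12, set 4) → VC-HIT  vc=[36, 44, 20]

VC = [36, 44, 20]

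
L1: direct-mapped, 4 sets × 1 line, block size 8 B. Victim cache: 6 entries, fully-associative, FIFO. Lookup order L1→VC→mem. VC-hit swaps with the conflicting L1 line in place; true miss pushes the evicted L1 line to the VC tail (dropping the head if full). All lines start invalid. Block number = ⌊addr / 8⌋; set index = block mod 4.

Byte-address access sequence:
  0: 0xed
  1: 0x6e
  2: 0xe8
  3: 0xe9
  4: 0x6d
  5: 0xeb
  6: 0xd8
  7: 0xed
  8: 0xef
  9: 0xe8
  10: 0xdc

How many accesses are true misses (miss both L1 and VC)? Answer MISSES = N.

MISSES = 3

0: 0xed (blk 29, set 1) → MISS  vc=[]
1: 0x6e (blk 13, set 1) → MISS  vc=[29]
2: 0xe8 (blk 29, set 1) → VC-HIT  vc=[13]
3: 0xe9 (blk 29, set 1) → L1-HIT  vc=[13]
4: 0x6d (blk 13, set 1) → VC-HIT  vc=[29]
5: 0xeb (blk 29, set 1) → VC-HIT  vc=[13]
6: 0xd8 (blk 27, set 3) → MISS  vc=[13]
7: 0xed (blk 29, set 1) → L1-HIT  vc=[13]
8: 0xef (blk 29, set 1) → L1-HIT  vc=[13]
9: 0xe8 (blk 29, set 1) → L1-HIT  vc=[13]
10: 0xdc (blk 27, set 3) → L1-HIT  vc=[13]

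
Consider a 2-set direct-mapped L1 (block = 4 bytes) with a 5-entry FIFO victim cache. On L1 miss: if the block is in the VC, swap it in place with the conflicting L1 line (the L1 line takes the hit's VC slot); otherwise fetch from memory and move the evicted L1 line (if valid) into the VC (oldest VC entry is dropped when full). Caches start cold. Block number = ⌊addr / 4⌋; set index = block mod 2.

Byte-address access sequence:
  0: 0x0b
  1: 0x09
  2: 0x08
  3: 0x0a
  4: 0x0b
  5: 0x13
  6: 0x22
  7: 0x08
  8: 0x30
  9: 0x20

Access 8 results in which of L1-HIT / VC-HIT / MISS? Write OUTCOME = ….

  [0] addr=0xb blk=2 s=0: MISS | VC []
  [1] addr=0x9 blk=2 s=0: L1-HIT | VC []
  [2] addr=0x8 blk=2 s=0: L1-HIT | VC []
  [3] addr=0xa blk=2 s=0: L1-HIT | VC []
  [4] addr=0xb blk=2 s=0: L1-HIT | VC []
  [5] addr=0x13 blk=4 s=0: MISS | VC [2]
  [6] addr=0x22 blk=8 s=0: MISS | VC [2, 4]
  [7] addr=0x8 blk=2 s=0: VC-HIT | VC [8, 4]
  [8] addr=0x30 blk=12 s=0: MISS | VC [8, 4, 2]
  [9] addr=0x20 blk=8 s=0: VC-HIT | VC [12, 4, 2]

OUTCOME = MISS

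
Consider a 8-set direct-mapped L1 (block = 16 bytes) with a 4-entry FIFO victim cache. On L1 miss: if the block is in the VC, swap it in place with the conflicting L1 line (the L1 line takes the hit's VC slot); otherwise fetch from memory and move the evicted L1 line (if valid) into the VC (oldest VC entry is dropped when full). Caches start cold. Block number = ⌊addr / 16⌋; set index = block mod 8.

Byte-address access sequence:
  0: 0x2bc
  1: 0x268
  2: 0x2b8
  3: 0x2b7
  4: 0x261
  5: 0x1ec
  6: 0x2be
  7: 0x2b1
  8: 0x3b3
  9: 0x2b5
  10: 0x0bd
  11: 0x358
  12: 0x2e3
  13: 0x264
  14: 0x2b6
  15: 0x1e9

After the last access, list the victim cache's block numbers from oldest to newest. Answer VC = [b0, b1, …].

VC = [46, 59, 11, 38]

  [0] addr=0x2bc blk=43 s=3: MISS | VC []
  [1] addr=0x268 blk=38 s=6: MISS | VC []
  [2] addr=0x2b8 blk=43 s=3: L1-HIT | VC []
  [3] addr=0x2b7 blk=43 s=3: L1-HIT | VC []
  [4] addr=0x261 blk=38 s=6: L1-HIT | VC []
  [5] addr=0x1ec blk=30 s=6: MISS | VC [38]
  [6] addr=0x2be blk=43 s=3: L1-HIT | VC [38]
  [7] addr=0x2b1 blk=43 s=3: L1-HIT | VC [38]
  [8] addr=0x3b3 blk=59 s=3: MISS | VC [38, 43]
  [9] addr=0x2b5 blk=43 s=3: VC-HIT | VC [38, 59]
  [10] addr=0xbd blk=11 s=3: MISS | VC [38, 59, 43]
  [11] addr=0x358 blk=53 s=5: MISS | VC [38, 59, 43]
  [12] addr=0x2e3 blk=46 s=6: MISS | VC [38, 59, 43, 30]
  [13] addr=0x264 blk=38 s=6: VC-HIT | VC [46, 59, 43, 30]
  [14] addr=0x2b6 blk=43 s=3: VC-HIT | VC [46, 59, 11, 30]
  [15] addr=0x1e9 blk=30 s=6: VC-HIT | VC [46, 59, 11, 38]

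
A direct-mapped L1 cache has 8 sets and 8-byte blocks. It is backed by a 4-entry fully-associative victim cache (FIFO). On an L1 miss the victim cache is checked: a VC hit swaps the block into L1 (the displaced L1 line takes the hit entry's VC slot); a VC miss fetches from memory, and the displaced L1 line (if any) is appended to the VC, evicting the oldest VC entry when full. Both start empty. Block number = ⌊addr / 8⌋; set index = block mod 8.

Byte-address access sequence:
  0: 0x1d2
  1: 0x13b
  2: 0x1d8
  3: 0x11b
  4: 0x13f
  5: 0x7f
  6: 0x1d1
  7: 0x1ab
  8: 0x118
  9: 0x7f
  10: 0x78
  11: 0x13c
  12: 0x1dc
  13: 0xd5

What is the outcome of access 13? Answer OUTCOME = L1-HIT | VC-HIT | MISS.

OUTCOME = MISS

0: 0x1d2 (blk 58, set 2) → MISS  vc=[]
1: 0x13b (blk 39, set 7) → MISS  vc=[]
2: 0x1d8 (blk 59, set 3) → MISS  vc=[]
3: 0x11b (blk 35, set 3) → MISS  vc=[59]
4: 0x13f (blk 39, set 7) → L1-HIT  vc=[59]
5: 0x7f (blk 15, set 7) → MISS  vc=[59, 39]
6: 0x1d1 (blk 58, set 2) → L1-HIT  vc=[59, 39]
7: 0x1ab (blk 53, set 5) → MISS  vc=[59, 39]
8: 0x118 (blk 35, set 3) → L1-HIT  vc=[59, 39]
9: 0x7f (blk 15, set 7) → L1-HIT  vc=[59, 39]
10: 0x78 (blk 15, set 7) → L1-HIT  vc=[59, 39]
11: 0x13c (blk 39, set 7) → VC-HIT  vc=[59, 15]
12: 0x1dc (blk 59, set 3) → VC-HIT  vc=[35, 15]
13: 0xd5 (blk 26, set 2) → MISS  vc=[35, 15, 58]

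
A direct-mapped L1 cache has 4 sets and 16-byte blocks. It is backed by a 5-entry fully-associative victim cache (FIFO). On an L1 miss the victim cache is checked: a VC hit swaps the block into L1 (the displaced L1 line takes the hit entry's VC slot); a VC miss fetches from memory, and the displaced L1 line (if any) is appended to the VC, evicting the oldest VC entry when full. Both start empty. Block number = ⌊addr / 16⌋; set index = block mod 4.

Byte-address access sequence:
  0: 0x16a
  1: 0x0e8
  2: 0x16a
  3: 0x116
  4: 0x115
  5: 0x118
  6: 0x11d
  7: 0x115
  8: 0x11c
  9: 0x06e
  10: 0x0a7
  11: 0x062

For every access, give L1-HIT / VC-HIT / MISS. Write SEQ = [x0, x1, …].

SEQ = [MISS, MISS, VC-HIT, MISS, L1-HIT, L1-HIT, L1-HIT, L1-HIT, L1-HIT, MISS, MISS, VC-HIT]

  [0] addr=0x16a blk=22 s=2: MISS | VC []
  [1] addr=0xe8 blk=14 s=2: MISS | VC [22]
  [2] addr=0x16a blk=22 s=2: VC-HIT | VC [14]
  [3] addr=0x116 blk=17 s=1: MISS | VC [14]
  [4] addr=0x115 blk=17 s=1: L1-HIT | VC [14]
  [5] addr=0x118 blk=17 s=1: L1-HIT | VC [14]
  [6] addr=0x11d blk=17 s=1: L1-HIT | VC [14]
  [7] addr=0x115 blk=17 s=1: L1-HIT | VC [14]
  [8] addr=0x11c blk=17 s=1: L1-HIT | VC [14]
  [9] addr=0x6e blk=6 s=2: MISS | VC [14, 22]
  [10] addr=0xa7 blk=10 s=2: MISS | VC [14, 22, 6]
  [11] addr=0x62 blk=6 s=2: VC-HIT | VC [14, 22, 10]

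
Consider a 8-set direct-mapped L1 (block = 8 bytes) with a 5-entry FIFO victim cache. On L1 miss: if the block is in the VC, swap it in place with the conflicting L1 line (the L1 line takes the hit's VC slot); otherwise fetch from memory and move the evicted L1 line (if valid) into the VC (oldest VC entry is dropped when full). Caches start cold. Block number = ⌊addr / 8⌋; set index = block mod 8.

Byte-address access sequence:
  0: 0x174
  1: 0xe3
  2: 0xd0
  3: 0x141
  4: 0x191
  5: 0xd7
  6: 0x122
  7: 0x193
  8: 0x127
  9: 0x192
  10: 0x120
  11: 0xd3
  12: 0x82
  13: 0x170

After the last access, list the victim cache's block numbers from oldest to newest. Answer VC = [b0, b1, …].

0: 0x174 (blk 46, set 6) → MISS  vc=[]
1: 0xe3 (blk 28, set 4) → MISS  vc=[]
2: 0xd0 (blk 26, set 2) → MISS  vc=[]
3: 0x141 (blk 40, set 0) → MISS  vc=[]
4: 0x191 (blk 50, set 2) → MISS  vc=[26]
5: 0xd7 (blk 26, set 2) → VC-HIT  vc=[50]
6: 0x122 (blk 36, set 4) → MISS  vc=[50, 28]
7: 0x193 (blk 50, set 2) → VC-HIT  vc=[26, 28]
8: 0x127 (blk 36, set 4) → L1-HIT  vc=[26, 28]
9: 0x192 (blk 50, set 2) → L1-HIT  vc=[26, 28]
10: 0x120 (blk 36, set 4) → L1-HIT  vc=[26, 28]
11: 0xd3 (blk 26, set 2) → VC-HIT  vc=[50, 28]
12: 0x82 (blk 16, set 0) → MISS  vc=[50, 28, 40]
13: 0x170 (blk 46, set 6) → L1-HIT  vc=[50, 28, 40]

VC = [50, 28, 40]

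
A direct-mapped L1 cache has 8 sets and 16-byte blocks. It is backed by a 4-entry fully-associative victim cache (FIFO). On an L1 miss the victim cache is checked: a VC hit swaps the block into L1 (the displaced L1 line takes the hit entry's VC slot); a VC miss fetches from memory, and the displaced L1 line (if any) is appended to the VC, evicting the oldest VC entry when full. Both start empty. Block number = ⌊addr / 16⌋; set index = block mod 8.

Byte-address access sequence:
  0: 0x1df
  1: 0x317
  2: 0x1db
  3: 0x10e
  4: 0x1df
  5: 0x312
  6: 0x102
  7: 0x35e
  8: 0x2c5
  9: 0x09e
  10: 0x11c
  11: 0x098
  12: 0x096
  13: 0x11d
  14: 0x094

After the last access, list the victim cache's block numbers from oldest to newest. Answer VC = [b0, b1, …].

#0 0x1df→b29/s5 MISS; vc=[]
#1 0x317→b49/s1 MISS; vc=[]
#2 0x1db→b29/s5 L1-HIT; vc=[]
#3 0x10e→b16/s0 MISS; vc=[]
#4 0x1df→b29/s5 L1-HIT; vc=[]
#5 0x312→b49/s1 L1-HIT; vc=[]
#6 0x102→b16/s0 L1-HIT; vc=[]
#7 0x35e→b53/s5 MISS; vc=[29]
#8 0x2c5→b44/s4 MISS; vc=[29]
#9 0x9e→b9/s1 MISS; vc=[29,49]
#10 0x11c→b17/s1 MISS; vc=[29,49,9]
#11 0x98→b9/s1 VC-HIT; vc=[29,49,17]
#12 0x96→b9/s1 L1-HIT; vc=[29,49,17]
#13 0x11d→b17/s1 VC-HIT; vc=[29,49,9]
#14 0x94→b9/s1 VC-HIT; vc=[29,49,17]

VC = [29, 49, 17]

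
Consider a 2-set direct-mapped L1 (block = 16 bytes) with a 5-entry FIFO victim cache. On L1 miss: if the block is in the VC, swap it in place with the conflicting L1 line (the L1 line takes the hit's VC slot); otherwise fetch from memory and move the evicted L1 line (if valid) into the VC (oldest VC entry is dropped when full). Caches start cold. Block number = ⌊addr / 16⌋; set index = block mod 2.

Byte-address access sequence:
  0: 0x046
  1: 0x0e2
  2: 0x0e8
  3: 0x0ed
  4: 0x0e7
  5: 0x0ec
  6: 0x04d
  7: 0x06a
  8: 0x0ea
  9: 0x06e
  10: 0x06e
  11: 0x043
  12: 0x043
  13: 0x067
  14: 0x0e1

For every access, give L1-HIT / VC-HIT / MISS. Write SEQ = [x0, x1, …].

SEQ = [MISS, MISS, L1-HIT, L1-HIT, L1-HIT, L1-HIT, VC-HIT, MISS, VC-HIT, VC-HIT, L1-HIT, VC-HIT, L1-HIT, VC-HIT, VC-HIT]

0: 0x46 (blk 4, set 0) → MISS  vc=[]
1: 0xe2 (blk 14, set 0) → MISS  vc=[4]
2: 0xe8 (blk 14, set 0) → L1-HIT  vc=[4]
3: 0xed (blk 14, set 0) → L1-HIT  vc=[4]
4: 0xe7 (blk 14, set 0) → L1-HIT  vc=[4]
5: 0xec (blk 14, set 0) → L1-HIT  vc=[4]
6: 0x4d (blk 4, set 0) → VC-HIT  vc=[14]
7: 0x6a (blk 6, set 0) → MISS  vc=[14, 4]
8: 0xea (blk 14, set 0) → VC-HIT  vc=[6, 4]
9: 0x6e (blk 6, set 0) → VC-HIT  vc=[14, 4]
10: 0x6e (blk 6, set 0) → L1-HIT  vc=[14, 4]
11: 0x43 (blk 4, set 0) → VC-HIT  vc=[14, 6]
12: 0x43 (blk 4, set 0) → L1-HIT  vc=[14, 6]
13: 0x67 (blk 6, set 0) → VC-HIT  vc=[14, 4]
14: 0xe1 (blk 14, set 0) → VC-HIT  vc=[6, 4]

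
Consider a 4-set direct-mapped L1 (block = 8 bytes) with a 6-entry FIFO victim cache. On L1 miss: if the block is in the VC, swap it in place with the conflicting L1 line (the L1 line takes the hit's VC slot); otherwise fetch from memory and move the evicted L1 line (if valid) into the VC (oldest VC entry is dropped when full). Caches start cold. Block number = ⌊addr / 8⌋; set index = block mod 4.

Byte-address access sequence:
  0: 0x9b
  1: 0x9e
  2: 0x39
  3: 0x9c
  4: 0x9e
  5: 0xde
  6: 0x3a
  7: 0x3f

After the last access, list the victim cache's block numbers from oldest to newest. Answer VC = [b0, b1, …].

#0 0x9b→b19/s3 MISS; vc=[]
#1 0x9e→b19/s3 L1-HIT; vc=[]
#2 0x39→b7/s3 MISS; vc=[19]
#3 0x9c→b19/s3 VC-HIT; vc=[7]
#4 0x9e→b19/s3 L1-HIT; vc=[7]
#5 0xde→b27/s3 MISS; vc=[7,19]
#6 0x3a→b7/s3 VC-HIT; vc=[27,19]
#7 0x3f→b7/s3 L1-HIT; vc=[27,19]

VC = [27, 19]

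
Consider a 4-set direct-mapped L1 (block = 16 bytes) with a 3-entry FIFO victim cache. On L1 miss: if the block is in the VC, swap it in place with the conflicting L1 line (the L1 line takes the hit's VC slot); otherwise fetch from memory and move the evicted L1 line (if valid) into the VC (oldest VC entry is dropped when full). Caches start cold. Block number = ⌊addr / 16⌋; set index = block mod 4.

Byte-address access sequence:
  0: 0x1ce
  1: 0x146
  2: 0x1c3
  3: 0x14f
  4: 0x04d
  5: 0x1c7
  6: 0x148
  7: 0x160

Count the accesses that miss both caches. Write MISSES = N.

MISSES = 4

0: 0x1ce (blk 28, set 0) → MISS  vc=[]
1: 0x146 (blk 20, set 0) → MISS  vc=[28]
2: 0x1c3 (blk 28, set 0) → VC-HIT  vc=[20]
3: 0x14f (blk 20, set 0) → VC-HIT  vc=[28]
4: 0x4d (blk 4, set 0) → MISS  vc=[28, 20]
5: 0x1c7 (blk 28, set 0) → VC-HIT  vc=[4, 20]
6: 0x148 (blk 20, set 0) → VC-HIT  vc=[4, 28]
7: 0x160 (blk 22, set 2) → MISS  vc=[4, 28]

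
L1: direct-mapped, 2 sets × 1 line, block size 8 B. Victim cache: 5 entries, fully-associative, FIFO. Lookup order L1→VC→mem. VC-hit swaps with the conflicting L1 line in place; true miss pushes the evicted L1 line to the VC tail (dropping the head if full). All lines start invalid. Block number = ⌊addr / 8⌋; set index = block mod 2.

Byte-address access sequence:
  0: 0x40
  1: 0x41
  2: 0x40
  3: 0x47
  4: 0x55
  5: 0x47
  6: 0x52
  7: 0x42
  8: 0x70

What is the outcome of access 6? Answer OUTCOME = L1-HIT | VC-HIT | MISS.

#0 0x40→b8/s0 MISS; vc=[]
#1 0x41→b8/s0 L1-HIT; vc=[]
#2 0x40→b8/s0 L1-HIT; vc=[]
#3 0x47→b8/s0 L1-HIT; vc=[]
#4 0x55→b10/s0 MISS; vc=[8]
#5 0x47→b8/s0 VC-HIT; vc=[10]
#6 0x52→b10/s0 VC-HIT; vc=[8]
#7 0x42→b8/s0 VC-HIT; vc=[10]
#8 0x70→b14/s0 MISS; vc=[10,8]

OUTCOME = VC-HIT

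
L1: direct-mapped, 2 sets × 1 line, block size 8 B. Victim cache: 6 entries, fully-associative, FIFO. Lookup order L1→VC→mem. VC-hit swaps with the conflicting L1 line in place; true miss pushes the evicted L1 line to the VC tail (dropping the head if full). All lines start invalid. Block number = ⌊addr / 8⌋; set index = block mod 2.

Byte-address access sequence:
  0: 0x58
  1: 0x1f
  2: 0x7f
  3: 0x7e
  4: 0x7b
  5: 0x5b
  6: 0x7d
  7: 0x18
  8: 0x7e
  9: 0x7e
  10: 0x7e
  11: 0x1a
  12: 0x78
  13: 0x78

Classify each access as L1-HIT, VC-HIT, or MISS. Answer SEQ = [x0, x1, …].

SEQ = [MISS, MISS, MISS, L1-HIT, L1-HIT, VC-HIT, VC-HIT, VC-HIT, VC-HIT, L1-HIT, L1-HIT, VC-HIT, VC-HIT, L1-HIT]

  [0] addr=0x58 blk=11 s=1: MISS | VC []
  [1] addr=0x1f blk=3 s=1: MISS | VC [11]
  [2] addr=0x7f blk=15 s=1: MISS | VC [11, 3]
  [3] addr=0x7e blk=15 s=1: L1-HIT | VC [11, 3]
  [4] addr=0x7b blk=15 s=1: L1-HIT | VC [11, 3]
  [5] addr=0x5b blk=11 s=1: VC-HIT | VC [15, 3]
  [6] addr=0x7d blk=15 s=1: VC-HIT | VC [11, 3]
  [7] addr=0x18 blk=3 s=1: VC-HIT | VC [11, 15]
  [8] addr=0x7e blk=15 s=1: VC-HIT | VC [11, 3]
  [9] addr=0x7e blk=15 s=1: L1-HIT | VC [11, 3]
  [10] addr=0x7e blk=15 s=1: L1-HIT | VC [11, 3]
  [11] addr=0x1a blk=3 s=1: VC-HIT | VC [11, 15]
  [12] addr=0x78 blk=15 s=1: VC-HIT | VC [11, 3]
  [13] addr=0x78 blk=15 s=1: L1-HIT | VC [11, 3]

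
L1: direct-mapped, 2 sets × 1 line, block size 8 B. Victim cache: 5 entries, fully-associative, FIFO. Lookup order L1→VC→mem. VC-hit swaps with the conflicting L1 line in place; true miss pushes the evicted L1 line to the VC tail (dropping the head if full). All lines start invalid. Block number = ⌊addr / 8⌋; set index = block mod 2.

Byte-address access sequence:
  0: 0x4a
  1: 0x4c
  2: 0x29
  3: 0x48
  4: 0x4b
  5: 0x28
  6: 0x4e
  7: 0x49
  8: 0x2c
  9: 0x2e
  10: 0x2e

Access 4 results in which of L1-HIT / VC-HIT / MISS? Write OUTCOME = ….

OUTCOME = L1-HIT

  [0] addr=0x4a blk=9 s=1: MISS | VC []
  [1] addr=0x4c blk=9 s=1: L1-HIT | VC []
  [2] addr=0x29 blk=5 s=1: MISS | VC [9]
  [3] addr=0x48 blk=9 s=1: VC-HIT | VC [5]
  [4] addr=0x4b blk=9 s=1: L1-HIT | VC [5]
  [5] addr=0x28 blk=5 s=1: VC-HIT | VC [9]
  [6] addr=0x4e blk=9 s=1: VC-HIT | VC [5]
  [7] addr=0x49 blk=9 s=1: L1-HIT | VC [5]
  [8] addr=0x2c blk=5 s=1: VC-HIT | VC [9]
  [9] addr=0x2e blk=5 s=1: L1-HIT | VC [9]
  [10] addr=0x2e blk=5 s=1: L1-HIT | VC [9]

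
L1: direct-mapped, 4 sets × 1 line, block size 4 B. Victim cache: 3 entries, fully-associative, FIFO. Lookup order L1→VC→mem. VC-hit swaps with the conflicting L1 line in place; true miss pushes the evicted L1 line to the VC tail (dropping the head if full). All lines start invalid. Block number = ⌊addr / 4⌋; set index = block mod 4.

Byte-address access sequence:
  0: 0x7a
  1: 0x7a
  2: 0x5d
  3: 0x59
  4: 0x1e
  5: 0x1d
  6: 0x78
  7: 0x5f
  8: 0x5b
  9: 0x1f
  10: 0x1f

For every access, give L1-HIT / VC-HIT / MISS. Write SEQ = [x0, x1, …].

SEQ = [MISS, L1-HIT, MISS, MISS, MISS, L1-HIT, VC-HIT, VC-HIT, VC-HIT, VC-HIT, L1-HIT]

#0 0x7a→b30/s2 MISS; vc=[]
#1 0x7a→b30/s2 L1-HIT; vc=[]
#2 0x5d→b23/s3 MISS; vc=[]
#3 0x59→b22/s2 MISS; vc=[30]
#4 0x1e→b7/s3 MISS; vc=[30,23]
#5 0x1d→b7/s3 L1-HIT; vc=[30,23]
#6 0x78→b30/s2 VC-HIT; vc=[22,23]
#7 0x5f→b23/s3 VC-HIT; vc=[22,7]
#8 0x5b→b22/s2 VC-HIT; vc=[30,7]
#9 0x1f→b7/s3 VC-HIT; vc=[30,23]
#10 0x1f→b7/s3 L1-HIT; vc=[30,23]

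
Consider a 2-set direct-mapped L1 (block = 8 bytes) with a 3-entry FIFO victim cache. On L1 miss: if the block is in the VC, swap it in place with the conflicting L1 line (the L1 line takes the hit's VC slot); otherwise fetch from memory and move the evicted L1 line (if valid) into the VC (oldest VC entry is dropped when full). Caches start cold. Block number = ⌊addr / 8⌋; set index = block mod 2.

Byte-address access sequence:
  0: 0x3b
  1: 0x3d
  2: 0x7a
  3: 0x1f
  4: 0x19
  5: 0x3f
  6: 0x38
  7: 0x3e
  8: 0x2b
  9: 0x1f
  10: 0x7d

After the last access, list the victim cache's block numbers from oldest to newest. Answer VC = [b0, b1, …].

VC = [5, 3, 7]

#0 0x3b→b7/s1 MISS; vc=[]
#1 0x3d→b7/s1 L1-HIT; vc=[]
#2 0x7a→b15/s1 MISS; vc=[7]
#3 0x1f→b3/s1 MISS; vc=[7,15]
#4 0x19→b3/s1 L1-HIT; vc=[7,15]
#5 0x3f→b7/s1 VC-HIT; vc=[3,15]
#6 0x38→b7/s1 L1-HIT; vc=[3,15]
#7 0x3e→b7/s1 L1-HIT; vc=[3,15]
#8 0x2b→b5/s1 MISS; vc=[3,15,7]
#9 0x1f→b3/s1 VC-HIT; vc=[5,15,7]
#10 0x7d→b15/s1 VC-HIT; vc=[5,3,7]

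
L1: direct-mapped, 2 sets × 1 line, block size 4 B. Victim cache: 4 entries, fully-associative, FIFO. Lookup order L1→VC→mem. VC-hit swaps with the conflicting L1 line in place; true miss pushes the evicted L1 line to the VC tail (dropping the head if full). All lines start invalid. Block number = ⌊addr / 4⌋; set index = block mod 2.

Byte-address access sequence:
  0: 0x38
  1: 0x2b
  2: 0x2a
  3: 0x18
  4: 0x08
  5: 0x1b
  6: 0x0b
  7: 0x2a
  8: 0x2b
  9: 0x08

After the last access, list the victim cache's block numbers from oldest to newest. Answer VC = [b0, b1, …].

VC = [14, 10, 6]

  [0] addr=0x38 blk=14 s=0: MISS | VC []
  [1] addr=0x2b blk=10 s=0: MISS | VC [14]
  [2] addr=0x2a blk=10 s=0: L1-HIT | VC [14]
  [3] addr=0x18 blk=6 s=0: MISS | VC [14, 10]
  [4] addr=0x8 blk=2 s=0: MISS | VC [14, 10, 6]
  [5] addr=0x1b blk=6 s=0: VC-HIT | VC [14, 10, 2]
  [6] addr=0xb blk=2 s=0: VC-HIT | VC [14, 10, 6]
  [7] addr=0x2a blk=10 s=0: VC-HIT | VC [14, 2, 6]
  [8] addr=0x2b blk=10 s=0: L1-HIT | VC [14, 2, 6]
  [9] addr=0x8 blk=2 s=0: VC-HIT | VC [14, 10, 6]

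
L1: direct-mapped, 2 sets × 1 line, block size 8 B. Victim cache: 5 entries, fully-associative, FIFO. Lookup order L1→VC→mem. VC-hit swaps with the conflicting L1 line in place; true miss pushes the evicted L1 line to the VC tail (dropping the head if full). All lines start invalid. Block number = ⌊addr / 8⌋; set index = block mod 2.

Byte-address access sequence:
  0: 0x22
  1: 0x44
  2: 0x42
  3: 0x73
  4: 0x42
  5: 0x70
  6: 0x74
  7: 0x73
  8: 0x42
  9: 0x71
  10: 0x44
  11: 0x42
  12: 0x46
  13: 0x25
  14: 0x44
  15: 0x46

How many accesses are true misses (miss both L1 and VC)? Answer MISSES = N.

0: 0x22 (blk 4, set 0) → MISS  vc=[]
1: 0x44 (blk 8, set 0) → MISS  vc=[4]
2: 0x42 (blk 8, set 0) → L1-HIT  vc=[4]
3: 0x73 (blk 14, set 0) → MISS  vc=[4, 8]
4: 0x42 (blk 8, set 0) → VC-HIT  vc=[4, 14]
5: 0x70 (blk 14, set 0) → VC-HIT  vc=[4, 8]
6: 0x74 (blk 14, set 0) → L1-HIT  vc=[4, 8]
7: 0x73 (blk 14, set 0) → L1-HIT  vc=[4, 8]
8: 0x42 (blk 8, set 0) → VC-HIT  vc=[4, 14]
9: 0x71 (blk 14, set 0) → VC-HIT  vc=[4, 8]
10: 0x44 (blk 8, set 0) → VC-HIT  vc=[4, 14]
11: 0x42 (blk 8, set 0) → L1-HIT  vc=[4, 14]
12: 0x46 (blk 8, set 0) → L1-HIT  vc=[4, 14]
13: 0x25 (blk 4, set 0) → VC-HIT  vc=[8, 14]
14: 0x44 (blk 8, set 0) → VC-HIT  vc=[4, 14]
15: 0x46 (blk 8, set 0) → L1-HIT  vc=[4, 14]

MISSES = 3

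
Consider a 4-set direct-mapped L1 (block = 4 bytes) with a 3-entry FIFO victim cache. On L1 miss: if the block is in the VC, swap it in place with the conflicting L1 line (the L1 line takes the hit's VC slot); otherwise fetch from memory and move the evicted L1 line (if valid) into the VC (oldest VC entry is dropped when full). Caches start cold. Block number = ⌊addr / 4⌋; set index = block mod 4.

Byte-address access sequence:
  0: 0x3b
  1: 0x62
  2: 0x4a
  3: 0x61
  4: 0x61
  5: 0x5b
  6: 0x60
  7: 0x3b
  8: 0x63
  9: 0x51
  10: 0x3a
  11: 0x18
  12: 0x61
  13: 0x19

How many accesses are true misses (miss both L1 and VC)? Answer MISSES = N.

MISSES = 6

  [0] addr=0x3b blk=14 s=2: MISS | VC []
  [1] addr=0x62 blk=24 s=0: MISS | VC []
  [2] addr=0x4a blk=18 s=2: MISS | VC [14]
  [3] addr=0x61 blk=24 s=0: L1-HIT | VC [14]
  [4] addr=0x61 blk=24 s=0: L1-HIT | VC [14]
  [5] addr=0x5b blk=22 s=2: MISS | VC [14, 18]
  [6] addr=0x60 blk=24 s=0: L1-HIT | VC [14, 18]
  [7] addr=0x3b blk=14 s=2: VC-HIT | VC [22, 18]
  [8] addr=0x63 blk=24 s=0: L1-HIT | VC [22, 18]
  [9] addr=0x51 blk=20 s=0: MISS | VC [22, 18, 24]
  [10] addr=0x3a blk=14 s=2: L1-HIT | VC [22, 18, 24]
  [11] addr=0x18 blk=6 s=2: MISS | VC [18, 24, 14]
  [12] addr=0x61 blk=24 s=0: VC-HIT | VC [18, 20, 14]
  [13] addr=0x19 blk=6 s=2: L1-HIT | VC [18, 20, 14]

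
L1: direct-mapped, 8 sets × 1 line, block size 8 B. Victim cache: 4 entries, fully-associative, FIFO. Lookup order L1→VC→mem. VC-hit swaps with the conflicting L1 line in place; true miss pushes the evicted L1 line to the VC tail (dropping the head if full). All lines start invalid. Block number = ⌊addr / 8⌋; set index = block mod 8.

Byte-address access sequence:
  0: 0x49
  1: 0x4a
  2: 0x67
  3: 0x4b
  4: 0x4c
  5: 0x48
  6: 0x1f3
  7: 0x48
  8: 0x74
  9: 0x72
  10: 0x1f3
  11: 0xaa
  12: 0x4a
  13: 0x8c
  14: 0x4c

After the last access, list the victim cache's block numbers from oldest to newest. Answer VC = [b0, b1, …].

#0 0x49→b9/s1 MISS; vc=[]
#1 0x4a→b9/s1 L1-HIT; vc=[]
#2 0x67→b12/s4 MISS; vc=[]
#3 0x4b→b9/s1 L1-HIT; vc=[]
#4 0x4c→b9/s1 L1-HIT; vc=[]
#5 0x48→b9/s1 L1-HIT; vc=[]
#6 0x1f3→b62/s6 MISS; vc=[]
#7 0x48→b9/s1 L1-HIT; vc=[]
#8 0x74→b14/s6 MISS; vc=[62]
#9 0x72→b14/s6 L1-HIT; vc=[62]
#10 0x1f3→b62/s6 VC-HIT; vc=[14]
#11 0xaa→b21/s5 MISS; vc=[14]
#12 0x4a→b9/s1 L1-HIT; vc=[14]
#13 0x8c→b17/s1 MISS; vc=[14,9]
#14 0x4c→b9/s1 VC-HIT; vc=[14,17]

VC = [14, 17]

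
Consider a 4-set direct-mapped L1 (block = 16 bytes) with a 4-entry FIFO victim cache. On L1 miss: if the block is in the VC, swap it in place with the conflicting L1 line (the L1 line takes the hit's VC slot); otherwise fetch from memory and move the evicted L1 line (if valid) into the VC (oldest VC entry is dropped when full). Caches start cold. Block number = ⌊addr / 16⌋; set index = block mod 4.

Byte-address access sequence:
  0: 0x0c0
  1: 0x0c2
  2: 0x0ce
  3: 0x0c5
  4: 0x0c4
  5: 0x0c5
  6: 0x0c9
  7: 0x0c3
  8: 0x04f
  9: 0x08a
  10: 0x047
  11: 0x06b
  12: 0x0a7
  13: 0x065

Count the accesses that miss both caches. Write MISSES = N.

0: 0xc0 (blk 12, set 0) → MISS  vc=[]
1: 0xc2 (blk 12, set 0) → L1-HIT  vc=[]
2: 0xce (blk 12, set 0) → L1-HIT  vc=[]
3: 0xc5 (blk 12, set 0) → L1-HIT  vc=[]
4: 0xc4 (blk 12, set 0) → L1-HIT  vc=[]
5: 0xc5 (blk 12, set 0) → L1-HIT  vc=[]
6: 0xc9 (blk 12, set 0) → L1-HIT  vc=[]
7: 0xc3 (blk 12, set 0) → L1-HIT  vc=[]
8: 0x4f (blk 4, set 0) → MISS  vc=[12]
9: 0x8a (blk 8, set 0) → MISS  vc=[12, 4]
10: 0x47 (blk 4, set 0) → VC-HIT  vc=[12, 8]
11: 0x6b (blk 6, set 2) → MISS  vc=[12, 8]
12: 0xa7 (blk 10, set 2) → MISS  vc=[12, 8, 6]
13: 0x65 (blk 6, set 2) → VC-HIT  vc=[12, 8, 10]

MISSES = 5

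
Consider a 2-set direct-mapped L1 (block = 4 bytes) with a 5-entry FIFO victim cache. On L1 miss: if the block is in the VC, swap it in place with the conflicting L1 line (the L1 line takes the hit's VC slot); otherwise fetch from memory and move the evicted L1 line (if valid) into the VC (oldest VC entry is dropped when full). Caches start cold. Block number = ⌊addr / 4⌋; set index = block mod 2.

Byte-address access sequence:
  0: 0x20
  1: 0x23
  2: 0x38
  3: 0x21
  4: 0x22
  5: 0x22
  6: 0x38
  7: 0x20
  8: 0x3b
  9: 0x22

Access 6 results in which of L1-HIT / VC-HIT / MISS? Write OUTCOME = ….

#0 0x20→b8/s0 MISS; vc=[]
#1 0x23→b8/s0 L1-HIT; vc=[]
#2 0x38→b14/s0 MISS; vc=[8]
#3 0x21→b8/s0 VC-HIT; vc=[14]
#4 0x22→b8/s0 L1-HIT; vc=[14]
#5 0x22→b8/s0 L1-HIT; vc=[14]
#6 0x38→b14/s0 VC-HIT; vc=[8]
#7 0x20→b8/s0 VC-HIT; vc=[14]
#8 0x3b→b14/s0 VC-HIT; vc=[8]
#9 0x22→b8/s0 VC-HIT; vc=[14]

OUTCOME = VC-HIT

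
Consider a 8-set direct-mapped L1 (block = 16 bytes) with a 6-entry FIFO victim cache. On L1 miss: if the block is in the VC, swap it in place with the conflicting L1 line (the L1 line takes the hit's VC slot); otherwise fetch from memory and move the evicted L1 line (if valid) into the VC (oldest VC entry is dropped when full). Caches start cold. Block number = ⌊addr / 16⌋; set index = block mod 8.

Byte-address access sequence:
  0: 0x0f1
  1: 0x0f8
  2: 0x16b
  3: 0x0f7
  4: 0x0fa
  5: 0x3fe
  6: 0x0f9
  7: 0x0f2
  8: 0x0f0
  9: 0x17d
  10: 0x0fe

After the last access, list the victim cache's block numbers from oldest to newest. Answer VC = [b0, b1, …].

VC = [63, 23]

  [0] addr=0xf1 blk=15 s=7: MISS | VC []
  [1] addr=0xf8 blk=15 s=7: L1-HIT | VC []
  [2] addr=0x16b blk=22 s=6: MISS | VC []
  [3] addr=0xf7 blk=15 s=7: L1-HIT | VC []
  [4] addr=0xfa blk=15 s=7: L1-HIT | VC []
  [5] addr=0x3fe blk=63 s=7: MISS | VC [15]
  [6] addr=0xf9 blk=15 s=7: VC-HIT | VC [63]
  [7] addr=0xf2 blk=15 s=7: L1-HIT | VC [63]
  [8] addr=0xf0 blk=15 s=7: L1-HIT | VC [63]
  [9] addr=0x17d blk=23 s=7: MISS | VC [63, 15]
  [10] addr=0xfe blk=15 s=7: VC-HIT | VC [63, 23]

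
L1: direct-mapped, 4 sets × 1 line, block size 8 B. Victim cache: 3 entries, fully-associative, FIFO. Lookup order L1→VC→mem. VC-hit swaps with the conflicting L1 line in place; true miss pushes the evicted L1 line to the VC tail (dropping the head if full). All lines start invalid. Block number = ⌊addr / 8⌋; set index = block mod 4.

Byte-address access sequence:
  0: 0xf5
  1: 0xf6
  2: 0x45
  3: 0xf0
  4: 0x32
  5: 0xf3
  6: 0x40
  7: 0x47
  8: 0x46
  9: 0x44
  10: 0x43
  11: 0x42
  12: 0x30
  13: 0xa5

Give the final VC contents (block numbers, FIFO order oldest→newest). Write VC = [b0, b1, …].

#0 0xf5→b30/s2 MISS; vc=[]
#1 0xf6→b30/s2 L1-HIT; vc=[]
#2 0x45→b8/s0 MISS; vc=[]
#3 0xf0→b30/s2 L1-HIT; vc=[]
#4 0x32→b6/s2 MISS; vc=[30]
#5 0xf3→b30/s2 VC-HIT; vc=[6]
#6 0x40→b8/s0 L1-HIT; vc=[6]
#7 0x47→b8/s0 L1-HIT; vc=[6]
#8 0x46→b8/s0 L1-HIT; vc=[6]
#9 0x44→b8/s0 L1-HIT; vc=[6]
#10 0x43→b8/s0 L1-HIT; vc=[6]
#11 0x42→b8/s0 L1-HIT; vc=[6]
#12 0x30→b6/s2 VC-HIT; vc=[30]
#13 0xa5→b20/s0 MISS; vc=[30,8]

VC = [30, 8]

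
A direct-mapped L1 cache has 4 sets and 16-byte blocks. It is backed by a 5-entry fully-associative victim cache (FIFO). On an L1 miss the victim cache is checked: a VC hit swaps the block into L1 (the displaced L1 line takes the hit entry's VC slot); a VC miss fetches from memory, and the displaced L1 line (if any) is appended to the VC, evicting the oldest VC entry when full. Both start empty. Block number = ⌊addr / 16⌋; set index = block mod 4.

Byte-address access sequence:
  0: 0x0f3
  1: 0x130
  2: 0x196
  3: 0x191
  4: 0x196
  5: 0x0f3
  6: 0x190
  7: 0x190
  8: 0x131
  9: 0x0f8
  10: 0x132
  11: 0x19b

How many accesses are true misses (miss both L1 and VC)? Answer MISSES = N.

MISSES = 3

0: 0xf3 (blk 15, set 3) → MISS  vc=[]
1: 0x130 (blk 19, set 3) → MISS  vc=[15]
2: 0x196 (blk 25, set 1) → MISS  vc=[15]
3: 0x191 (blk 25, set 1) → L1-HIT  vc=[15]
4: 0x196 (blk 25, set 1) → L1-HIT  vc=[15]
5: 0xf3 (blk 15, set 3) → VC-HIT  vc=[19]
6: 0x190 (blk 25, set 1) → L1-HIT  vc=[19]
7: 0x190 (blk 25, set 1) → L1-HIT  vc=[19]
8: 0x131 (blk 19, set 3) → VC-HIT  vc=[15]
9: 0xf8 (blk 15, set 3) → VC-HIT  vc=[19]
10: 0x132 (blk 19, set 3) → VC-HIT  vc=[15]
11: 0x19b (blk 25, set 1) → L1-HIT  vc=[15]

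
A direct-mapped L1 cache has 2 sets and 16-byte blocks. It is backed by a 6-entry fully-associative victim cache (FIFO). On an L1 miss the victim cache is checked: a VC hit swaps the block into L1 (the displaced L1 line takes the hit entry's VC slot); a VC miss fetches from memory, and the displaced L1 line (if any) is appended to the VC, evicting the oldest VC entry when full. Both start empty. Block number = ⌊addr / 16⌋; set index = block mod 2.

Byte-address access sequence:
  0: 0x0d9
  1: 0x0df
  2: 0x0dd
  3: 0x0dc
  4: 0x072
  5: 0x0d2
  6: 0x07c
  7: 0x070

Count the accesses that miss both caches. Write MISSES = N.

MISSES = 2

  [0] addr=0xd9 blk=13 s=1: MISS | VC []
  [1] addr=0xdf blk=13 s=1: L1-HIT | VC []
  [2] addr=0xdd blk=13 s=1: L1-HIT | VC []
  [3] addr=0xdc blk=13 s=1: L1-HIT | VC []
  [4] addr=0x72 blk=7 s=1: MISS | VC [13]
  [5] addr=0xd2 blk=13 s=1: VC-HIT | VC [7]
  [6] addr=0x7c blk=7 s=1: VC-HIT | VC [13]
  [7] addr=0x70 blk=7 s=1: L1-HIT | VC [13]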